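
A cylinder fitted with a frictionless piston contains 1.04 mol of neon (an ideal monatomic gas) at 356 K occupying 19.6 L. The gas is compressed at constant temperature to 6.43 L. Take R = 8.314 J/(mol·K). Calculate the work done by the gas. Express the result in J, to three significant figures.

Isothermal: W = nRT ln(V₂/V₁).
W = (1.04)(8.314)(356) × ln(6.43/19.6)
  = 3078 × -1.115
W_by_gas = -3431 J.

W ≈ -3430 J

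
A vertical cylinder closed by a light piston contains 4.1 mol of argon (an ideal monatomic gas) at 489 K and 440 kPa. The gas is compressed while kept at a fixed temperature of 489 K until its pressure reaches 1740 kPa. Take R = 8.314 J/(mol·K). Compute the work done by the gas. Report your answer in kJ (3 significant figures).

W ≈ -22.9 kJ

Isothermal process: W = nRT ln(V₂/V₁) = nRT ln(P₁/P₂).
W = (4.1)(8.314)(489) × ln(440/1740)
  = 16669 × ln(0.2529) = 16669 × -1.375
W_by_gas = -22917 J.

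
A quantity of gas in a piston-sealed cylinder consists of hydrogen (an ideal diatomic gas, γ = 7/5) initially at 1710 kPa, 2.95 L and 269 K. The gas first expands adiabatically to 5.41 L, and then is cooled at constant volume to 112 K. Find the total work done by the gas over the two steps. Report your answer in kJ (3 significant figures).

W_total ≈ 2.72 kJ

Step 1 (adiabatic): W = (P₁V₁ − P₂V₂)/(γ−1) = (5044 − 3958)/0.4 = 2716 J.
Step 2 (isochoric): W = 0 (constant volume).
W_total = 2716 + 0 = 2716 J.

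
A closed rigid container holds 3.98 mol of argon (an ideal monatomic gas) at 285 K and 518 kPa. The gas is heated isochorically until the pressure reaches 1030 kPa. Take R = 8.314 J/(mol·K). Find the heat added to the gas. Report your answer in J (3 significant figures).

Q ≈ 14000 J

Constant volume ⇒ W = 0, so Q = ΔU = nCᵥΔT with Cᵥ = 3R/2 = 12.47 J/(mol·K).
At constant V, T₂/T₁ = P₂/P₁ ⇒ ΔT = T₁(P₂/P₁ − 1) = 285·(1030/518 − 1) = 281.7 K.
ΔU = (3.98)(12.47)(281.7) = 13982 J.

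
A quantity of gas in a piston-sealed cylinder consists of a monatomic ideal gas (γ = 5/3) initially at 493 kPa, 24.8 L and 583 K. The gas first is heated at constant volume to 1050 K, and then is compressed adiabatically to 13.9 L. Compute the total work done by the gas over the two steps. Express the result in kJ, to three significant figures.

Step 1 (isochoric): W = 0 (constant volume).
After step 1: P = 887.9 kPa (V unchanged).
Step 2 (adiabatic): W = (P₁V₁ − P₂V₂)/(γ−1) = (22020 − 32392)/0.667 = -15559 J.
W_total = 0 − 15559 = -15559 J.

W_total ≈ -15.6 kJ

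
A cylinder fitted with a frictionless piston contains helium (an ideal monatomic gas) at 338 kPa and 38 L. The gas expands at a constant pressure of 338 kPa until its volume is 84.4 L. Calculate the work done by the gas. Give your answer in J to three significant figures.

Isobaric: W = P ΔV.
W = (338 kPa)(84.4 − 38 L) = (338)(46.4) = 15683 J.

W ≈ 15700 J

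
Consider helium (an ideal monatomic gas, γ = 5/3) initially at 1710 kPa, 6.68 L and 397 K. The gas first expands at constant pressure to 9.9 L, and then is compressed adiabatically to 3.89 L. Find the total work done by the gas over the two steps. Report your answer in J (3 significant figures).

W_total ≈ -16400 J

Step 1 (isobaric): W = PΔV = (1710 kPa)(9.9 − 6.68 L) = 5506 J.
After step 1: P = 1710 kPa, V = 9.9 L, T = 588.4 K.
Step 2 (adiabatic): W = (P₁V₁ − P₂V₂)/(γ−1) = (16929 − 31556)/0.667 = -21941 J.
W_total = 5506 − 21941 = -16435 J.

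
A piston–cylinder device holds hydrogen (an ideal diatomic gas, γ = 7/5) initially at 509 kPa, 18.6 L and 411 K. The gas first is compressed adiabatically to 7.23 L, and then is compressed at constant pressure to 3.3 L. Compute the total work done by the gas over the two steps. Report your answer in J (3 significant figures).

Step 1 (adiabatic): W = (P₁V₁ − P₂V₂)/(γ−1) = (9467 − 13816)/0.4 = -10871 J.
After step 1: P = 1911 kPa, V = 7.23 L, T = 599.8 K.
Step 2 (isobaric): W = PΔV = (1911 kPa)(3.3 − 7.23 L) = -7510 J.
W_total = -10871 − 7510 = -18381 J.

W_total ≈ -18400 J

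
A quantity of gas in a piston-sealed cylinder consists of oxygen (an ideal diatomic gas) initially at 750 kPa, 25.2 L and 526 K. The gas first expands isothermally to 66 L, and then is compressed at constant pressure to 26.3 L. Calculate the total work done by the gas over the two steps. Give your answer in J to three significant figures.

W_total ≈ 6830 J

Step 1 (isothermal): W = P₁V₁ ln(V₂/V₁) = (18900) ln(66/25.2) = 18197 J.
After step 1: P = 286.4 kPa, V = 66 L, T = 526 K.
Step 2 (isobaric): W = PΔV = (286.4 kPa)(26.3 − 66 L) = -11369 J.
W_total = 18197 − 11369 = 6828 J.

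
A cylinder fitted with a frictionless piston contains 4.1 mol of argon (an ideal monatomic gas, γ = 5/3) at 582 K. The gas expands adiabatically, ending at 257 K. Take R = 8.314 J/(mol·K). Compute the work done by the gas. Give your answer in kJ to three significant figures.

Adiabatic ⇒ Q = 0, so W_by = −ΔU = nCᵥ(T₁ − T₂).
Cᵥ = 3R/2 = 12.47 J/(mol·K).
W = (4.1)(12.47)(582 − 257) = 16618 J.

W ≈ 16.6 kJ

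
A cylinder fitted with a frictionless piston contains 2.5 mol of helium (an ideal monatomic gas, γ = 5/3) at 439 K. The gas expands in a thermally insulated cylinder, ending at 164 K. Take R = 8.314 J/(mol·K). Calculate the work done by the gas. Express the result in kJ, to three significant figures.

Adiabatic ⇒ Q = 0, so W_by = −ΔU = nCᵥ(T₁ − T₂).
Cᵥ = 3R/2 = 12.47 J/(mol·K).
W = (2.5)(12.47)(439 − 164) = 8574 J.

W ≈ 8.57 kJ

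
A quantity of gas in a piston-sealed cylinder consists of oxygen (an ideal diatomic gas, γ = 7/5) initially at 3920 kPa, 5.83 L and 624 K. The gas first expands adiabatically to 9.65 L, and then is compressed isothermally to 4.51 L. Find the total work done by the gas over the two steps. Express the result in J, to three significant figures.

W_total ≈ -3780 J

Step 1 (adiabatic): W = (P₁V₁ − P₂V₂)/(γ−1) = (22854 − 18681)/0.4 = 10430 J.
After step 1: P = 1936 kPa, V = 9.65 L, T = 510.1 K.
Step 2 (isothermal): W = P₁V₁ ln(V₂/V₁) = (18681) ln(4.51/9.65) = -14210 J.
W_total = 10430 − 14210 = -3780 J.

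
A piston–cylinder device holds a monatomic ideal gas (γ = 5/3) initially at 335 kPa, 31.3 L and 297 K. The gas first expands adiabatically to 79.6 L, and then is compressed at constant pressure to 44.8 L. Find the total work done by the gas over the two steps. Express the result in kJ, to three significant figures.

W_total ≈ 4.83 kJ

Step 1 (adiabatic): W = (P₁V₁ − P₂V₂)/(γ−1) = (10486 − 5628)/0.667 = 7286 J.
After step 1: P = 70.7 kPa, V = 79.6 L, T = 159.4 K.
Step 2 (isobaric): W = PΔV = (70.7 kPa)(44.8 − 79.6 L) = -2460 J.
W_total = 7286 − 2460 = 4826 J.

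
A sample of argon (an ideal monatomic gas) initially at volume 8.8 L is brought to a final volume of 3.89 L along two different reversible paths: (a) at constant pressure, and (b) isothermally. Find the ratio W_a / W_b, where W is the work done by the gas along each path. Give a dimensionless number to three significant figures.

Path (a) isobaric: W = P₁(V₂ − V₁) → W_a/(P₁V₁) = -0.558.
Path (b) isothermal: W = P₁V₁ ln(V₂/V₁) → W_b/(P₁V₁) = -0.8163.
W_a / W_b = -0.558 / -0.8163 = 0.6835.

W_a / W_b ≈ 0.683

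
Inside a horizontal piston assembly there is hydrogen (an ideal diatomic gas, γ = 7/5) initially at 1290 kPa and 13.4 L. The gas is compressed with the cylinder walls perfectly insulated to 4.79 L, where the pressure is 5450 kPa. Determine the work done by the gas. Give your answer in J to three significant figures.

W ≈ -22000 J

Adiabatic: W = (P₁V₁ − P₂V₂)/(γ − 1) with γ = 7/5.
P₁V₁ = 17286 J, P₂V₂ = 26106 J.
W = (17286 − 26106) / 0.4 = -22049 J.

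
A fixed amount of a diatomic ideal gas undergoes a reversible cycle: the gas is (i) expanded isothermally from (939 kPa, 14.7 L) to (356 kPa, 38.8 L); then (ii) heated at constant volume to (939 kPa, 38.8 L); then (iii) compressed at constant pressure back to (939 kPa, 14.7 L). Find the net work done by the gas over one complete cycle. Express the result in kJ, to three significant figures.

W_net ≈ -9.23 kJ

Leg (i): W = PᵢVᵢ ln(V_f/Vᵢ) = (13803) ln(38.8/14.7) = 13397 J.
Leg (ii): W = 0.
Leg (iii): W = PΔV = (939)(14.7 − 38.8) = -22630 J.
W_net = 13397 − 22630 = -9233 J.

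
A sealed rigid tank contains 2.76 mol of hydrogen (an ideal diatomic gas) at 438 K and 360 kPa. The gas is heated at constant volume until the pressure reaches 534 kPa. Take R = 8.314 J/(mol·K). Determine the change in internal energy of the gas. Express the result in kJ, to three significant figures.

ΔU ≈ 12.1 kJ

Constant volume ⇒ W = 0, so Q = ΔU = nCᵥΔT with Cᵥ = 5R/2 = 20.79 J/(mol·K).
At constant V, T₂/T₁ = P₂/P₁ ⇒ ΔT = T₁(P₂/P₁ − 1) = 438·(534/360 − 1) = 211.7 K.
ΔU = (2.76)(20.79)(211.7) = 12145 J.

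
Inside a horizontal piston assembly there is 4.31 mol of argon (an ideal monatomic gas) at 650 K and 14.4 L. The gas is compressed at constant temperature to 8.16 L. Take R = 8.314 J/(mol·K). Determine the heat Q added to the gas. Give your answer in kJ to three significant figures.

Isothermal ⇒ ΔU = 0, so Q = W = nRT ln(V₂/V₁).
Q = (4.31)(8.314)(650) ln(8.16/14.4) = 23292 × -0.568 = -13229 J.

Q ≈ -13.2 kJ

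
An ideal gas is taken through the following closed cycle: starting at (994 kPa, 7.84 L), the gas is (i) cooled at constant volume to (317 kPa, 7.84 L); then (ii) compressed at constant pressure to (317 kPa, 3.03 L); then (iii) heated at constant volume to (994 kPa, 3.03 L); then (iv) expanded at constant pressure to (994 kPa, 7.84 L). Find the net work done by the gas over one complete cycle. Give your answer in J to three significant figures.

Constant-volume legs do no work.
W(ii) = (317)(3.03 − 7.84) = -1525 J; W(iv) = (994)(7.84 − 3.03) = 4781 J.
W_net = -1525 + 4781 = 3256 J (the clockwise enclosed area).

W_net ≈ 3260 J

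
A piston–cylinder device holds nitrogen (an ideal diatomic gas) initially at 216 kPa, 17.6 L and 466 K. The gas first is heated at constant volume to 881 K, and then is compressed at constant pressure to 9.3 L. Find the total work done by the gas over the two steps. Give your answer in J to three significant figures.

W_total ≈ -3390 J

Step 1 (isochoric): W = 0 (constant volume).
After step 1: P = 408.4 kPa (V unchanged).
Step 2 (isobaric): W = PΔV = (408.4 kPa)(9.3 − 17.6 L) = -3389 J.
W_total = 0 − 3389 = -3389 J.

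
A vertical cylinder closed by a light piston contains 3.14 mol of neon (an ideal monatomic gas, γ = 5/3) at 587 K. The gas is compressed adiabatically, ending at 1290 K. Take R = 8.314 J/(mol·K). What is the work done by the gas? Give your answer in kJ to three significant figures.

W ≈ -27.5 kJ

Adiabatic ⇒ Q = 0, so W_by = −ΔU = nCᵥ(T₁ − T₂).
Cᵥ = 3R/2 = 12.47 J/(mol·K).
W = (3.14)(12.47)(587 − 1290) = -27529 J.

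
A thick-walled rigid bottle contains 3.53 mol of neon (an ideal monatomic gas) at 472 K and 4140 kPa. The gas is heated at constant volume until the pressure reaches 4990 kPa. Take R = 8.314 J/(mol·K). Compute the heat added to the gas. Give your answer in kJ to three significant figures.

Q ≈ 4.27 kJ

Constant volume ⇒ W = 0, so Q = ΔU = nCᵥΔT with Cᵥ = 3R/2 = 12.47 J/(mol·K).
At constant V, T₂/T₁ = P₂/P₁ ⇒ ΔT = T₁(P₂/P₁ − 1) = 472·(4990/4140 − 1) = 96.91 K.
ΔU = (3.53)(12.47)(96.91) = 4266 J.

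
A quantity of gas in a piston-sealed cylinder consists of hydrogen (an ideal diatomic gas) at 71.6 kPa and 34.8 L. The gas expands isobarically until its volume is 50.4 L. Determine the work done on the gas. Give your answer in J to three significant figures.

Isobaric: W = P ΔV.
W = (71.6 kPa)(50.4 − 34.8 L) = (71.6)(15.6) = 1117 J.
Work on gas = −W_by = -1117 J.

W ≈ -1120 J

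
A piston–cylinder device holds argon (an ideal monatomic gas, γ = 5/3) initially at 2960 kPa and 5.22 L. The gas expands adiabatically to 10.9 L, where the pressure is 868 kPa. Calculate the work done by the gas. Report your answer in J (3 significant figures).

Adiabatic: W = (P₁V₁ − P₂V₂)/(γ − 1) with γ = 5/3.
P₁V₁ = 15451 J, P₂V₂ = 9461 J.
W = (15451 − 9461) / 0.6667 = 8985 J.

W ≈ 8980 J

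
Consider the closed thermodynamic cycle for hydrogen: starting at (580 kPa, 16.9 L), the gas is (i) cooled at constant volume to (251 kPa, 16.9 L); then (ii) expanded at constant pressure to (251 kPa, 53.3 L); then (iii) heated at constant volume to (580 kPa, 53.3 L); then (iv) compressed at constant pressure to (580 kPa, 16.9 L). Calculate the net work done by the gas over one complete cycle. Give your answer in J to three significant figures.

Constant-volume legs do no work.
W(ii) = (251)(53.3 − 16.9) = 9136 J; W(iv) = (580)(16.9 − 53.3) = -21112 J.
W_net = 9136 − 21112 = -11976 J (the counter-clockwise enclosed area).

W_net ≈ -12000 J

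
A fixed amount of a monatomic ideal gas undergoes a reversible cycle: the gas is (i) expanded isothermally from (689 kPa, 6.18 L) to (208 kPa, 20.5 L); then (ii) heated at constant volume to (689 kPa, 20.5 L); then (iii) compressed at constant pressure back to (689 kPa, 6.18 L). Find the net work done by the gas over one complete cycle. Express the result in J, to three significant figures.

W_net ≈ -4760 J

Leg (i): W = PᵢVᵢ ln(V_f/Vᵢ) = (4258) ln(20.5/6.18) = 5106 J.
Leg (ii): W = 0.
Leg (iii): W = PΔV = (689)(6.18 − 20.5) = -9866 J.
W_net = 5106 − 9866 = -4761 J.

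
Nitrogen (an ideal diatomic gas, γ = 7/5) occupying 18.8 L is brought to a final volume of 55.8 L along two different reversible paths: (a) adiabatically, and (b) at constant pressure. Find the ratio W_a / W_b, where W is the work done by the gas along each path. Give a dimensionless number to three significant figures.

Path (a) adiabatic: W = P₁V₁(1 − (V₁/V₂)^(γ−1))/(γ−1) → W_a/(P₁V₁) = 0.8821.
Path (b) isobaric: W = P₁(V₂ − V₁) → W_b/(P₁V₁) = 1.968.
W_a / W_b = 0.8821 / 1.968 = 0.4482.

W_a / W_b ≈ 0.448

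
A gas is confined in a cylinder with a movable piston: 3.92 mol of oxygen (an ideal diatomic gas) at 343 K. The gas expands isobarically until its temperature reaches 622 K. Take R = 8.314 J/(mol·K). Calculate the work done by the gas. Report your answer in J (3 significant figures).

Isobaric: W = P ΔV = nR ΔT.
W = (3.92)(8.314)(622 − 343) = 9093 J.

W ≈ 9090 J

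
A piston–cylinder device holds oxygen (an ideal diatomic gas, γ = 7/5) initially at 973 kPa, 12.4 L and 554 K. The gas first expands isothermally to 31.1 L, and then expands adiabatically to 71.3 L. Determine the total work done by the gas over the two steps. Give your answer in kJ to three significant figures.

W_total ≈ 19.6 kJ

Step 1 (isothermal): W = P₁V₁ ln(V₂/V₁) = (12065) ln(31.1/12.4) = 11094 J.
After step 1: P = 387.9 kPa, V = 31.1 L, T = 554 K.
Step 2 (adiabatic): W = (P₁V₁ − P₂V₂)/(γ−1) = (12065 − 8658)/0.4 = 8519 J.
W_total = 11094 + 8519 = 19613 J.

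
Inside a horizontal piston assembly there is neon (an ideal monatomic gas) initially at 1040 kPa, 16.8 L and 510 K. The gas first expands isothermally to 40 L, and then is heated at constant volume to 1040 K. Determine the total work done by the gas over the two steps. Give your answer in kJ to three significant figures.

Step 1 (isothermal): W = P₁V₁ ln(V₂/V₁) = (17472) ln(40/16.8) = 15157 J.
Step 2 (isochoric): W = 0 (constant volume).
W_total = 15157 + 0 = 15157 J.

W_total ≈ 15.2 kJ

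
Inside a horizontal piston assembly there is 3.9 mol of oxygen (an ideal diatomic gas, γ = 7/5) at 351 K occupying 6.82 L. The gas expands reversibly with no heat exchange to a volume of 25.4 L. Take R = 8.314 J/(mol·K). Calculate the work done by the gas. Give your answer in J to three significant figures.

W ≈ 11600 J

Adiabatic: TV^(γ−1) = const with γ = 7/5.
T₂ = T₁ (V₁/V₂)^(γ−1) = 351 × (6.82/25.4)^0.4 = 351 × 0.591 = 207.4 K.
W_by = nCᵥ(T₁ − T₂) = (3.9)(20.79)(351 − 207.4) = 11637 J.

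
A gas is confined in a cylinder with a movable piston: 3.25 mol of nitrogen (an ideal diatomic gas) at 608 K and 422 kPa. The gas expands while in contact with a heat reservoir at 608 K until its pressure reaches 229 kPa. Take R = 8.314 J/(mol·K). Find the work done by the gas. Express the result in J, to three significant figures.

Isothermal process: W = nRT ln(V₂/V₁) = nRT ln(P₁/P₂).
W = (3.25)(8.314)(608) × ln(422/229)
  = 16428 × ln(1.843) = 16428 × 0.6113
W_by_gas = 10042 J.

W ≈ 10000 J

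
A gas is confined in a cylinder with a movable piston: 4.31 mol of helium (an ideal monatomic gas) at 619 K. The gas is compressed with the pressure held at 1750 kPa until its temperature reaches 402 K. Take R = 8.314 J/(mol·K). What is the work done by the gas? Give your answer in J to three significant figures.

Isobaric: W = P ΔV = nR ΔT.
W = (4.31)(8.314)(402 − 619) = -7776 J.

W ≈ -7780 J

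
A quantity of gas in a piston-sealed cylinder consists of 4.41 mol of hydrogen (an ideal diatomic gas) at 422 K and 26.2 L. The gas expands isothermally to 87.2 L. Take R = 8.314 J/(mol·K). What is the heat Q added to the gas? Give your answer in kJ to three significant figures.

Isothermal ⇒ ΔU = 0, so Q = W = nRT ln(V₂/V₁).
Q = (4.41)(8.314)(422) ln(87.2/26.2) = 15473 × 1.202 = 18605 J.

Q ≈ 18.6 kJ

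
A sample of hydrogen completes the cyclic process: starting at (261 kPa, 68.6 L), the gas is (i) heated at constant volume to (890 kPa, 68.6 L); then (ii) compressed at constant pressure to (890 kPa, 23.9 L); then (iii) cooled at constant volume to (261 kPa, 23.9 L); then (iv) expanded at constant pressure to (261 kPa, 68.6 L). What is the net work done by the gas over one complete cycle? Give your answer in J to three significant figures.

Constant-volume legs do no work.
W(ii) = (890)(23.9 − 68.6) = -39783 J; W(iv) = (261)(68.6 − 23.9) = 11667 J.
W_net = -39783 + 11667 = -28116 J (the counter-clockwise enclosed area).

W_net ≈ -28100 J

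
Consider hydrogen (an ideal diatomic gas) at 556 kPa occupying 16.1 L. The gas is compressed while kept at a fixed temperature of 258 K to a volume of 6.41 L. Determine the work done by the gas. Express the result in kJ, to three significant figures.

W ≈ -8.24 kJ

Isothermal: W = nRT ln(V₂/V₁) = P₁V₁ ln(V₂/V₁).
P₁V₁ = (556 kPa)(16.1 L) = 8952 J.
W = 8952 × ln(6.41/16.1) = 8952 × -0.921
W_by_gas = -8244 J.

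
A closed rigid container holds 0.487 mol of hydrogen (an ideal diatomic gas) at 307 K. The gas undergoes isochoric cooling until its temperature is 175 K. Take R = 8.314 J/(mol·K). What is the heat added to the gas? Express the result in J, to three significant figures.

Q ≈ -1340 J

Constant volume ⇒ W = 0, so Q = ΔU = nCᵥΔT with Cᵥ = 5R/2 = 20.79 J/(mol·K).
ΔU = (0.487)(20.79)(175 − 307) = -1336 J.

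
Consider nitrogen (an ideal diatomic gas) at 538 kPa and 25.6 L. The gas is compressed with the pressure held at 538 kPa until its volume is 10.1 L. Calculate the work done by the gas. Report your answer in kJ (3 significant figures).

W ≈ -8.34 kJ

Isobaric: W = P ΔV.
W = (538 kPa)(10.1 − 25.6 L) = (538)(-15.5) = -8339 J.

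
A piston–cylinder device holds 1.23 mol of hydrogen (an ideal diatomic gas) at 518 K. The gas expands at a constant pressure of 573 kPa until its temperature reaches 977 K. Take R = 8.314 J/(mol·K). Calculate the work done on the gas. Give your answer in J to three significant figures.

Isobaric: W = P ΔV = nR ΔT.
W = (1.23)(8.314)(977 − 518) = 4694 J.
Work on gas = −W_by = -4694 J.

W ≈ -4690 J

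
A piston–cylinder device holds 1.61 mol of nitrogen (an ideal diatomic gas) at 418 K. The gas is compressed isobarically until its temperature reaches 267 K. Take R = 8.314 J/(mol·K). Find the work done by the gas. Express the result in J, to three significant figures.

Isobaric: W = P ΔV = nR ΔT.
W = (1.61)(8.314)(267 − 418) = -2021 J.

W ≈ -2020 J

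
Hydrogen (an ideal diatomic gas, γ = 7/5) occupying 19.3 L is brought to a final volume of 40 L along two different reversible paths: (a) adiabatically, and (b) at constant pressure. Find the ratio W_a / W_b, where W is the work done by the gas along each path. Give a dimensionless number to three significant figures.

Path (a) adiabatic: W = P₁V₁(1 − (V₁/V₂)^(γ−1))/(γ−1) → W_a/(P₁V₁) = 0.6322.
Path (b) isobaric: W = P₁(V₂ − V₁) → W_b/(P₁V₁) = 1.073.
W_a / W_b = 0.6322 / 1.073 = 0.5894.

W_a / W_b ≈ 0.589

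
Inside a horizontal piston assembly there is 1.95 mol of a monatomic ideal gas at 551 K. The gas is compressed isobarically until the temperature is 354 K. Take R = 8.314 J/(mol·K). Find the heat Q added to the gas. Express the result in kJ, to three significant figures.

Isobaric: W = nRΔT = (1.95)(8.314)(-197) = -3194 J.
ΔU = nCᵥΔT with Cᵥ = 3R/2: ΔU = (1.95)(12.47)(-197) = -4791 J.
Q = ΔU + W = -4791 − 3194 = -7985 J.

Q ≈ -7.98 kJ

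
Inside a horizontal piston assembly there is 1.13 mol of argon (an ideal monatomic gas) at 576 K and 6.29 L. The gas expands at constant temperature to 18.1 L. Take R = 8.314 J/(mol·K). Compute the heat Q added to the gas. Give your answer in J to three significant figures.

Q ≈ 5720 J

Isothermal ⇒ ΔU = 0, so Q = W = nRT ln(V₂/V₁).
Q = (1.13)(8.314)(576) ln(18.1/6.29) = 5411 × 1.057 = 5720 J.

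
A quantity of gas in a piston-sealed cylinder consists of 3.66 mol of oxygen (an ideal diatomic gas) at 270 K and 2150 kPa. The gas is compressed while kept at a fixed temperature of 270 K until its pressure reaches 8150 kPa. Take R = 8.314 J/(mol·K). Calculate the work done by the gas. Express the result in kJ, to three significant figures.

W ≈ -10.9 kJ

Isothermal process: W = nRT ln(V₂/V₁) = nRT ln(P₁/P₂).
W = (3.66)(8.314)(270) × ln(2150/8150)
  = 8216 × ln(0.2638) = 8216 × -1.333
W_by_gas = -10948 J.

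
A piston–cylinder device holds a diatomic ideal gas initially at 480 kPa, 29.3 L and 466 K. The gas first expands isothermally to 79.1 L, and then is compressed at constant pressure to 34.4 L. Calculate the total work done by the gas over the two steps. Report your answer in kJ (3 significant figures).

W_total ≈ 6.02 kJ

Step 1 (isothermal): W = P₁V₁ ln(V₂/V₁) = (14064) ln(79.1/29.3) = 13967 J.
After step 1: P = 177.8 kPa, V = 79.1 L, T = 466 K.
Step 2 (isobaric): W = PΔV = (177.8 kPa)(34.4 − 79.1 L) = -7948 J.
W_total = 13967 − 7948 = 6020 J.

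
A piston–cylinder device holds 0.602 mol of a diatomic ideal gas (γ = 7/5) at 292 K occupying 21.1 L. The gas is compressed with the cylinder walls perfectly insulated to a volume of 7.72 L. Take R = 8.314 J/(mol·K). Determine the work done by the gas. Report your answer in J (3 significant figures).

W ≈ -1810 J

Adiabatic: TV^(γ−1) = const with γ = 7/5.
T₂ = T₁ (V₁/V₂)^(γ−1) = 292 × (21.1/7.72)^0.4 = 292 × 1.495 = 436.6 K.
W_by = nCᵥ(T₁ − T₂) = (0.602)(20.79)(292 − 436.6) = -1809 J.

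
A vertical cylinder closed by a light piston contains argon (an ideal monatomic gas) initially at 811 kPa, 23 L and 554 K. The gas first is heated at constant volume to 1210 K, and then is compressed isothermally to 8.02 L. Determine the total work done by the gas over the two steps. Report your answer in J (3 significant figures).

Step 1 (isochoric): W = 0 (constant volume).
After step 1: P = 1771 kPa (V unchanged).
Step 2 (isothermal): W = P₁V₁ ln(V₂/V₁) = (40740) ln(8.02/23) = -42922 J.
W_total = 0 − 42922 = -42922 J.

W_total ≈ -42900 J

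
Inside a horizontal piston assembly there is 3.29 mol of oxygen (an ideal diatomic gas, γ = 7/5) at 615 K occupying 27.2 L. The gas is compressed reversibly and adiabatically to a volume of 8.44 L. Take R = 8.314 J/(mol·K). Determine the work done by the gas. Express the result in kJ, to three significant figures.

Adiabatic: TV^(γ−1) = const with γ = 7/5.
T₂ = T₁ (V₁/V₂)^(γ−1) = 615 × (27.2/8.44)^0.4 = 615 × 1.597 = 982.1 K.
W_by = nCᵥ(T₁ − T₂) = (3.29)(20.79)(615 − 982.1) = -25105 J.

W ≈ -25.1 kJ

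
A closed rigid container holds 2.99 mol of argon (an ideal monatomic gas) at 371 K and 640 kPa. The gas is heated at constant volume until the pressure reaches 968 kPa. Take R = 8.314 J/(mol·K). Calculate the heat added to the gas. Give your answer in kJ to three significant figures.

Q ≈ 7.09 kJ

Constant volume ⇒ W = 0, so Q = ΔU = nCᵥΔT with Cᵥ = 3R/2 = 12.47 J/(mol·K).
At constant V, T₂/T₁ = P₂/P₁ ⇒ ΔT = T₁(P₂/P₁ − 1) = 371·(968/640 − 1) = 190.1 K.
ΔU = (2.99)(12.47)(190.1) = 7090 J.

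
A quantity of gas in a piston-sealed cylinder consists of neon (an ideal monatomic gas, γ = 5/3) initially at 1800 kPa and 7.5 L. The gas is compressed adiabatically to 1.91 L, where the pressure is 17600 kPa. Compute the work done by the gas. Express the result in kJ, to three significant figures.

Adiabatic: W = (P₁V₁ − P₂V₂)/(γ − 1) with γ = 5/3.
P₁V₁ = 13500 J, P₂V₂ = 33616 J.
W = (13500 − 33616) / 0.6667 = -30174 J.

W ≈ -30.2 kJ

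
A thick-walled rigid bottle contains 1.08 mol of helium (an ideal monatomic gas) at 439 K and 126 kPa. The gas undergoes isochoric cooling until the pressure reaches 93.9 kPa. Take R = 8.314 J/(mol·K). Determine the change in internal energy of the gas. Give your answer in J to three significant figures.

ΔU ≈ -1510 J

Constant volume ⇒ W = 0, so Q = ΔU = nCᵥΔT with Cᵥ = 3R/2 = 12.47 J/(mol·K).
At constant V, T₂/T₁ = P₂/P₁ ⇒ ΔT = T₁(P₂/P₁ − 1) = 439·(93.9/126 − 1) = -111.8 K.
ΔU = (1.08)(12.47)(-111.8) = -1506 J.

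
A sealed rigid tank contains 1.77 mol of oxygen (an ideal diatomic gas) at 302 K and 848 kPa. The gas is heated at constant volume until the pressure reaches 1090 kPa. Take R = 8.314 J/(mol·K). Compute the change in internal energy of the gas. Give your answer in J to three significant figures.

ΔU ≈ 3170 J

Constant volume ⇒ W = 0, so Q = ΔU = nCᵥΔT with Cᵥ = 5R/2 = 20.79 J/(mol·K).
At constant V, T₂/T₁ = P₂/P₁ ⇒ ΔT = T₁(P₂/P₁ − 1) = 302·(1090/848 − 1) = 86.18 K.
ΔU = (1.77)(20.79)(86.18) = 3171 J.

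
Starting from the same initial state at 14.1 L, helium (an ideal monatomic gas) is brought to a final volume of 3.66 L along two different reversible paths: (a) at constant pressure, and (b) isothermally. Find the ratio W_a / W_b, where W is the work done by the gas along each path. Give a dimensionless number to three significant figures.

Path (a) isobaric: W = P₁(V₂ − V₁) → W_a/(P₁V₁) = -0.7404.
Path (b) isothermal: W = P₁V₁ ln(V₂/V₁) → W_b/(P₁V₁) = -1.349.
W_a / W_b = -0.7404 / -1.349 = 0.549.

W_a / W_b ≈ 0.549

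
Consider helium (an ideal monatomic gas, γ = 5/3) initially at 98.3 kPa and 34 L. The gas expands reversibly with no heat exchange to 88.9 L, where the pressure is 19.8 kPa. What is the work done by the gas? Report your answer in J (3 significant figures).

Adiabatic: W = (P₁V₁ − P₂V₂)/(γ − 1) with γ = 5/3.
P₁V₁ = 3342 J, P₂V₂ = 1760 J.
W = (3342 − 1760) / 0.6667 = 2373 J.

W ≈ 2370 J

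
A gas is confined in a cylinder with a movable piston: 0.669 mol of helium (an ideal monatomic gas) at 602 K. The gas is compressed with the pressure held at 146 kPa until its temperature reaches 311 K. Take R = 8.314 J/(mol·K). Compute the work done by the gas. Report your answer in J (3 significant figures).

W ≈ -1620 J

Isobaric: W = P ΔV = nR ΔT.
W = (0.669)(8.314)(311 − 602) = -1619 J.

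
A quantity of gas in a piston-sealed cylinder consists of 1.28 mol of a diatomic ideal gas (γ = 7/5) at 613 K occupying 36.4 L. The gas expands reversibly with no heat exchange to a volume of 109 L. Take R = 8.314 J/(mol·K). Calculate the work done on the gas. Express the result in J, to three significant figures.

Adiabatic: TV^(γ−1) = const with γ = 7/5.
T₂ = T₁ (V₁/V₂)^(γ−1) = 613 × (36.4/109)^0.4 = 613 × 0.6449 = 395.3 K.
W_by = nCᵥ(T₁ − T₂) = (1.28)(20.79)(613 − 395.3) = 5792 J.
Work on gas = −W_by = -5792 J.

W ≈ -5790 J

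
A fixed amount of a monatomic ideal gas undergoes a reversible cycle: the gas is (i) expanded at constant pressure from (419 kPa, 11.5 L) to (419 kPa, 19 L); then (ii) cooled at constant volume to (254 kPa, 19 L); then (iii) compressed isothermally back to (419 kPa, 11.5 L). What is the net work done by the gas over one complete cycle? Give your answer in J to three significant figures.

W_net ≈ 719 J

Leg (i): W = PΔV = (419)(19 − 11.5) = 3142 J.
Leg (ii): W = 0.
Leg (iii): W = PᵢVᵢ ln(V_f/Vᵢ) = (4826) ln(11.5/19) = -2423 J.
W_net = 3142 − 2423 = 719.4 J.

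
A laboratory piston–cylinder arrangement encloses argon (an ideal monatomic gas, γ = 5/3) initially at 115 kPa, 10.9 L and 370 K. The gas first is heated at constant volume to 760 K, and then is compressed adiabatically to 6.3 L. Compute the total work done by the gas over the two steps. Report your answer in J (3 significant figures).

W_total ≈ -1700 J

Step 1 (isochoric): W = 0 (constant volume).
After step 1: P = 236.2 kPa (V unchanged).
Step 2 (adiabatic): W = (P₁V₁ − P₂V₂)/(γ−1) = (2575 − 3711)/0.667 = -1704 J.
W_total = 0 − 1704 = -1704 J.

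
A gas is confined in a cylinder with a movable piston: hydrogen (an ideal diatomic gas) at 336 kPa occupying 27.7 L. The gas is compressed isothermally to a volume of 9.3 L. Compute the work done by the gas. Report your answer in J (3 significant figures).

Isothermal: W = nRT ln(V₂/V₁) = P₁V₁ ln(V₂/V₁).
P₁V₁ = (336 kPa)(27.7 L) = 9307 J.
W = 9307 × ln(9.3/27.7) = 9307 × -1.091
W_by_gas = -10158 J.

W ≈ -10200 J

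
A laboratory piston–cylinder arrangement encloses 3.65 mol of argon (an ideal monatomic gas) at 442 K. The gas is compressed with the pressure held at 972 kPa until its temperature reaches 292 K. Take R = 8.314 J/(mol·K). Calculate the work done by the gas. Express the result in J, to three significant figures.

W ≈ -4550 J

Isobaric: W = P ΔV = nR ΔT.
W = (3.65)(8.314)(292 − 442) = -4552 J.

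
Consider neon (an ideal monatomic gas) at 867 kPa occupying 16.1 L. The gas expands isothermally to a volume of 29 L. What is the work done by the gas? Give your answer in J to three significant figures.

W ≈ 8210 J

Isothermal: W = nRT ln(V₂/V₁) = P₁V₁ ln(V₂/V₁).
P₁V₁ = (867 kPa)(16.1 L) = 13959 J.
W = 13959 × ln(29/16.1) = 13959 × 0.5885
W_by_gas = 8214 J.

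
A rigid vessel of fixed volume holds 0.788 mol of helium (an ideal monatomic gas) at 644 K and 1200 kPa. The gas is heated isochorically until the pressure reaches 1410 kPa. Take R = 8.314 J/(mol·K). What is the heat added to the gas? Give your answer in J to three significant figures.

Q ≈ 1110 J

Constant volume ⇒ W = 0, so Q = ΔU = nCᵥΔT with Cᵥ = 3R/2 = 12.47 J/(mol·K).
At constant V, T₂/T₁ = P₂/P₁ ⇒ ΔT = T₁(P₂/P₁ − 1) = 644·(1410/1200 − 1) = 112.7 K.
ΔU = (0.788)(12.47)(112.7) = 1108 J.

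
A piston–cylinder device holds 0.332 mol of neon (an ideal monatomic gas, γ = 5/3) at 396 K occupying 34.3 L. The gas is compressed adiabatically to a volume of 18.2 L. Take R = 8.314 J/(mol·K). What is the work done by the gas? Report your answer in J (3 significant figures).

Adiabatic: TV^(γ−1) = const with γ = 5/3.
T₂ = T₁ (V₁/V₂)^(γ−1) = 396 × (34.3/18.2)^0.667 = 396 × 1.526 = 604.2 K.
W_by = nCᵥ(T₁ − T₂) = (0.332)(12.47)(396 − 604.2) = -862 J.

W ≈ -862 J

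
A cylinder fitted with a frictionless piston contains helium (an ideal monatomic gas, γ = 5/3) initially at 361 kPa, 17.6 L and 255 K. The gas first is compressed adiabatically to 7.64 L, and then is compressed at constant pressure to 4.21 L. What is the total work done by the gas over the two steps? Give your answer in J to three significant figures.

W_total ≈ -12100 J

Step 1 (adiabatic): W = (P₁V₁ − P₂V₂)/(γ−1) = (6354 − 11082)/0.667 = -7093 J.
After step 1: P = 1451 kPa, V = 7.64 L, T = 444.8 K.
Step 2 (isobaric): W = PΔV = (1451 kPa)(4.21 − 7.64 L) = -4975 J.
W_total = -7093 − 4975 = -12069 J.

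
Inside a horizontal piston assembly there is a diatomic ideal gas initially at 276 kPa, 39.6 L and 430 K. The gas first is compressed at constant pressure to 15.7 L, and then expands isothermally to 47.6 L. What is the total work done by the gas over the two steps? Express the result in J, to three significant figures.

W_total ≈ -1790 J

Step 1 (isobaric): W = PΔV = (276 kPa)(15.7 − 39.6 L) = -6596 J.
After step 1: P = 276 kPa, V = 15.7 L, T = 170.5 K.
Step 2 (isothermal): W = P₁V₁ ln(V₂/V₁) = (4333) ln(47.6/15.7) = 4806 J.
W_total = -6596 + 4806 = -1790 J.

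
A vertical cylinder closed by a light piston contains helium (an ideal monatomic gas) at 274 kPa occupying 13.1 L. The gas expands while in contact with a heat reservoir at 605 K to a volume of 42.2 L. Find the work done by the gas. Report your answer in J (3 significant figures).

Isothermal: W = nRT ln(V₂/V₁) = P₁V₁ ln(V₂/V₁).
P₁V₁ = (274 kPa)(13.1 L) = 3589 J.
W = 3589 × ln(42.2/13.1) = 3589 × 1.17
W_by_gas = 4199 J.

W ≈ 4200 J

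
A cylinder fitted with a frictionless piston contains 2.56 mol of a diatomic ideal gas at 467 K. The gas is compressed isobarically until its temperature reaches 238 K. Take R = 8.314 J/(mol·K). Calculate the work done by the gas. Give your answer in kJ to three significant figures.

W ≈ -4.87 kJ

Isobaric: W = P ΔV = nR ΔT.
W = (2.56)(8.314)(238 − 467) = -4874 J.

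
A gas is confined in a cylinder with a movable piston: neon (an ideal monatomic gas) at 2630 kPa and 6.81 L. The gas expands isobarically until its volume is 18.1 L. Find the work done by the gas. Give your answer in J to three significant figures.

W ≈ 29700 J

Isobaric: W = P ΔV.
W = (2630 kPa)(18.1 − 6.81 L) = (2630)(11.29) = 29693 J.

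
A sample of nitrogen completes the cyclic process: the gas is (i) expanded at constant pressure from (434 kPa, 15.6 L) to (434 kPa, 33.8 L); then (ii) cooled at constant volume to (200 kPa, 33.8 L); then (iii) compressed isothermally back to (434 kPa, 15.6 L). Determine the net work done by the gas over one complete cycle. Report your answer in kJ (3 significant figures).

Leg (i): W = PΔV = (434)(33.8 − 15.6) = 7899 J.
Leg (ii): W = 0.
Leg (iii): W = PᵢVᵢ ln(V_f/Vᵢ) = (6760) ln(15.6/33.8) = -5227 J.
W_net = 7899 − 5227 = 2672 J.

W_net ≈ 2.67 kJ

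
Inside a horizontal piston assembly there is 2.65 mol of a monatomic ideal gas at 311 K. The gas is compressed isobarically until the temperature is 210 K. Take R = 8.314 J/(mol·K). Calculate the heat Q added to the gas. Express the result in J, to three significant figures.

Q ≈ -5560 J

Isobaric: W = nRΔT = (2.65)(8.314)(-101) = -2225 J.
ΔU = nCᵥΔT with Cᵥ = 3R/2: ΔU = (2.65)(12.47)(-101) = -3338 J.
Q = ΔU + W = -3338 − 2225 = -5563 J.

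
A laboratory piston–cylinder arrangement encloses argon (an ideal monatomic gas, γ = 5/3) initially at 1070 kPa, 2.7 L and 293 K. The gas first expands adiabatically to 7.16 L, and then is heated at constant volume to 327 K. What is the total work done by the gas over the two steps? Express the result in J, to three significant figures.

Step 1 (adiabatic): W = (P₁V₁ − P₂V₂)/(γ−1) = (2889 − 1508)/0.667 = 2072 J.
Step 2 (isochoric): W = 0 (constant volume).
W_total = 2072 + 0 = 2072 J.

W_total ≈ 2070 J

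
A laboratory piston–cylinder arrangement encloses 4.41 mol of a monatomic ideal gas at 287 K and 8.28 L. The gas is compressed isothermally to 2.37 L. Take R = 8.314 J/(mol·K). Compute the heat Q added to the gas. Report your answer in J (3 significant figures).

Q ≈ -13200 J

Isothermal ⇒ ΔU = 0, so Q = W = nRT ln(V₂/V₁).
Q = (4.41)(8.314)(287) ln(2.37/8.28) = 10523 × -1.251 = -13164 J.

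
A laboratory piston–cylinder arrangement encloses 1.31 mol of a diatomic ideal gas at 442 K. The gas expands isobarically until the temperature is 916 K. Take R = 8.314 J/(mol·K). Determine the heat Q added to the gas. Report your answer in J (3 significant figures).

Q ≈ 18100 J

Isobaric: W = nRΔT = (1.31)(8.314)(474) = 5162 J.
ΔU = nCᵥΔT with Cᵥ = 5R/2: ΔU = (1.31)(20.79)(474) = 12906 J.
Q = ΔU + W = 12906 + 5162 = 18069 J.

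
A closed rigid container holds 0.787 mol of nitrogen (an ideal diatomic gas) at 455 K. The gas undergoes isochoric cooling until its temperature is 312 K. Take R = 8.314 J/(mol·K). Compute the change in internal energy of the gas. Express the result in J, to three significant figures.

ΔU ≈ -2340 J

Constant volume ⇒ W = 0, so Q = ΔU = nCᵥΔT with Cᵥ = 5R/2 = 20.79 J/(mol·K).
ΔU = (0.787)(20.79)(312 − 455) = -2339 J.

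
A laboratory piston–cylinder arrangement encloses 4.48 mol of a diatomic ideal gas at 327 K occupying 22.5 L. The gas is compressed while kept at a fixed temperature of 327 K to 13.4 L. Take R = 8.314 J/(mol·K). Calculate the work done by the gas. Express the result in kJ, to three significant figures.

W ≈ -6.31 kJ

Isothermal: W = nRT ln(V₂/V₁).
W = (4.48)(8.314)(327) × ln(13.4/22.5)
  = 12180 × -0.5183
W_by_gas = -6312 J.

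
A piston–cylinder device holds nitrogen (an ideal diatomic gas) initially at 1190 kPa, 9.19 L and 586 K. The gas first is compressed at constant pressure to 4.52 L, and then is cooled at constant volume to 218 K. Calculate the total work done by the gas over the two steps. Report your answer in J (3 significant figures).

Step 1 (isobaric): W = PΔV = (1190 kPa)(4.52 − 9.19 L) = -5557 J.
Step 2 (isochoric): W = 0 (constant volume).
W_total = -5557 + 0 = -5557 J.

W_total ≈ -5560 J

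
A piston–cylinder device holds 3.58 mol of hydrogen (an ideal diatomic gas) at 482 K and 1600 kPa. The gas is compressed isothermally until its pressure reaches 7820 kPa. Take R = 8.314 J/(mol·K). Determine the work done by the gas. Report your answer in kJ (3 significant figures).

Isothermal process: W = nRT ln(V₂/V₁) = nRT ln(P₁/P₂).
W = (3.58)(8.314)(482) × ln(1600/7820)
  = 14346 × ln(0.2046) = 14346 × -1.587
W_by_gas = -22763 J.

W ≈ -22.8 kJ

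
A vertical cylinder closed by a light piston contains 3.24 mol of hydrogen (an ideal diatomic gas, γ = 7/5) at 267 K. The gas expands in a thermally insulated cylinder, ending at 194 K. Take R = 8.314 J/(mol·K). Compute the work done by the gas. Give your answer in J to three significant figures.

W ≈ 4920 J

Adiabatic ⇒ Q = 0, so W_by = −ΔU = nCᵥ(T₁ − T₂).
Cᵥ = 5R/2 = 20.79 J/(mol·K).
W = (3.24)(20.79)(267 − 194) = 4916 J.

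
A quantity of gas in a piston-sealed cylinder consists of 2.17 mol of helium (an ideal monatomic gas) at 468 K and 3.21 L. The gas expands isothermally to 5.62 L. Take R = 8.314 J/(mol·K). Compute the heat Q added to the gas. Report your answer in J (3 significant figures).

Q ≈ 4730 J

Isothermal ⇒ ΔU = 0, so Q = W = nRT ln(V₂/V₁).
Q = (2.17)(8.314)(468) ln(5.62/3.21) = 8443 × 0.5601 = 4729 J.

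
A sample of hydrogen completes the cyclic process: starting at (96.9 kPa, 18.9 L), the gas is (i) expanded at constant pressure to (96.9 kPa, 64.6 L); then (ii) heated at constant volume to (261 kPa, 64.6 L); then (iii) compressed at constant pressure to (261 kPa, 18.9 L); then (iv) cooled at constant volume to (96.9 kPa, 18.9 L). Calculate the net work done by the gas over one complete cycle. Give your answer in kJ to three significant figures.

W_net ≈ -7.50 kJ

Constant-volume legs do no work.
W(i) = (96.9)(64.6 − 18.9) = 4428 J; W(iii) = (261)(18.9 − 64.6) = -11928 J.
W_net = 4428 − 11928 = -7499 J (the counter-clockwise enclosed area).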